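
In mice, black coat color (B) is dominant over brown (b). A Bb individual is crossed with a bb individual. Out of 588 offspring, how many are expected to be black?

Punnett square for Bb × bb:
Offspring genotypes: 2 Bb, 2 bb
black: 2, brown: 2
black: 2 out of 4 → fraction 1/2
Expected count = 1/2 × 588 = 294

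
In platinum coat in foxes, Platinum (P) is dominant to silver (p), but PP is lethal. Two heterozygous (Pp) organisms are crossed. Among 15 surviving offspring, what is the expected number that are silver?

Cross: Pp × Pp
Punnett square offspring (before lethality): 1 PP, 2 Pp, 1 pp
The PP genotype is lethal (embryos die); surviving offspring: 2 Pp, 1 pp
silver: 1 out of 3 → fraction 1/3
Expected count = 1/3 × 15 = 5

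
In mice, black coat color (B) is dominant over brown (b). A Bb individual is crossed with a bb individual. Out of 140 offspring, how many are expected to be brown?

Punnett square for Bb × bb:
Offspring genotypes: 2 Bb, 2 bb
black: 2, brown: 2
brown: 2 out of 4 → fraction 1/2
Expected count = 1/2 × 140 = 70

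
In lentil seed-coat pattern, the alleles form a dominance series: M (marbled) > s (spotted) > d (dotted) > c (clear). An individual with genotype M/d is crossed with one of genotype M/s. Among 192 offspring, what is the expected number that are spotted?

Cross: M/d × M/s
Allele dominance: M > s > d > c
Offspring genotypes: 1 M/M, 1 M/s, 1 M/d, 1 s/d
Phenotype counts: 3 marbled, 1 spotted
spotted: 1 out of 4 → fraction 1/4
Expected count = 1/4 × 192 = 48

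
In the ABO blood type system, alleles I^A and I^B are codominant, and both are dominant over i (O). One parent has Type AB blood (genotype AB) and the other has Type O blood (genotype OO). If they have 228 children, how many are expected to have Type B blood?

Cross: AB × OO
Possible offspring genotypes: 2 AO, 2 BO
Blood type counts: 2 Type A, 2 Type B
Probability of Type B: 2/4 = 1/2
Expected count = 1/2 × 228 = 114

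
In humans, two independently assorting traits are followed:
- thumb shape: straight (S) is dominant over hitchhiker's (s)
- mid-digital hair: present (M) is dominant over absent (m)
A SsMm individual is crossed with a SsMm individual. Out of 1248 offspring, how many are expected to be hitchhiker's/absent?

Dihybrid cross SsMm × SsMm — consider each gene separately:
thumb shape: Ss × Ss → 1 SS, 2 Ss, 1 ss → 3 S_ : 1 ss (out of 4)
mid-digital hair: Mm × Mm → 1 MM, 2 Mm, 1 mm → 3 M_ : 1 mm (out of 4)
Combine (counts out of 4 × 4 = 16): straight/present (S_M_) = 3×3 = 9; straight/absent (S_mm) = 3×1 = 3; hitchhiker's/present (ssM_) = 1×3 = 3; hitchhiker's/absent (ssmm) = 1×1 = 1
Phenotype counts (out of 16): 9 straight/present, 3 straight/absent, 3 hitchhiker's/present, 1 hitchhiker's/absent
hitchhiker's/absent: 1 out of 16 → fraction 1/16
Expected count = 1/16 × 1248 = 78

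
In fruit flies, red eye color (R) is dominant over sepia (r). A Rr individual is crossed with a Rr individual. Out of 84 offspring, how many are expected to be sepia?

Punnett square for Rr × Rr:
Offspring genotypes: 1 RR, 2 Rr, 1 rr
red: 3, sepia: 1
sepia: 1 out of 4 → fraction 1/4
Expected count = 1/4 × 84 = 21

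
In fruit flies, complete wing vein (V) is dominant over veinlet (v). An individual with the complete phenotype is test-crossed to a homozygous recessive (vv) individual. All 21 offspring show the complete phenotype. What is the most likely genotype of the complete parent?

Test cross: ? × vv
All offspring are complete.
If the unknown parent were heterozygous (Vv), about half of 21 offspring would be veinlet; none are. The unknown parent is most likely homozygous dominant (VV).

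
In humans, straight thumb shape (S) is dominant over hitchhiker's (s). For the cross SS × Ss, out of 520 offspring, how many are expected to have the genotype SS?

Punnett square for SS × Ss:
Offspring genotypes: 2 SS, 2 Ss
Total offspring: 4
Count with target: 2
Probability: 2/4 = 1/2
Expected count = 1/2 × 520 = 260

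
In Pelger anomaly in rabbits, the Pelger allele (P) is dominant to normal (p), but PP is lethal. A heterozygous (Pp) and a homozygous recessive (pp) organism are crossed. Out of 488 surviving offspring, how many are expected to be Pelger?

Cross: Pp × pp
Punnett square offspring (before lethality): 2 Pp, 2 pp
No PP offspring are produced in this cross.
Pelger: 2 out of 4 → fraction 1/2
Expected count = 1/2 × 488 = 244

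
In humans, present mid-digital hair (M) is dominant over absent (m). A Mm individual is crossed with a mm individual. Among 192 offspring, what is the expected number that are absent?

Punnett square for Mm × mm:
Offspring genotypes: 2 Mm, 2 mm
present: 2, absent: 2
absent: 2 out of 4 → fraction 1/2
Expected count = 1/2 × 192 = 96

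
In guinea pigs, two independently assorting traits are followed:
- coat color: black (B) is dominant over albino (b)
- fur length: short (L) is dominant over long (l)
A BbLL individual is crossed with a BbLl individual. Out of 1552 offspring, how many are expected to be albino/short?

Dihybrid cross BbLL × BbLl — consider each gene separately:
coat color: Bb × Bb → 1 BB, 2 Bb, 1 bb → 3 B_ : 1 bb (out of 4)
fur length: LL × Ll → 2 LL, 2 Ll → 4 L_ (out of 4)
Combine (counts out of 4 × 4 = 16): black/short (B_L_) = 3×4 = 12; albino/short (bbL_) = 1×4 = 4
Phenotype counts (out of 16): 12 black/short, 4 albino/short
albino/short: 4 out of 16 → fraction 1/4
Expected count = 1/4 × 1552 = 388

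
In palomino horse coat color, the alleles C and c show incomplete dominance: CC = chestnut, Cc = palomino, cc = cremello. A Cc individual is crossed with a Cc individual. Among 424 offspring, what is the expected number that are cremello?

Punnett square for Cc × Cc:
Offspring genotypes: 1 CC, 2 Cc, 1 cc
Phenotype counts: 1 chestnut, 2 palomino, 1 cremello
cremello: 1 out of 4 → fraction 1/4
Expected count = 1/4 × 424 = 106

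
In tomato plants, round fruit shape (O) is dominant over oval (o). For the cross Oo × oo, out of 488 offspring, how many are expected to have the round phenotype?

Punnett square for Oo × oo:
Offspring genotypes: 2 Oo, 2 oo
Total offspring: 4
Count with target: 2
Probability: 2/4 = 1/2
Expected count = 1/2 × 488 = 244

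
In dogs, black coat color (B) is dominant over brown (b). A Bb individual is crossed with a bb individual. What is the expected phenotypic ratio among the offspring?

Punnett square for Bb × bb:
Offspring genotypes: 2 Bb, 2 bb
black: 2, brown: 2
Ratio: 1:1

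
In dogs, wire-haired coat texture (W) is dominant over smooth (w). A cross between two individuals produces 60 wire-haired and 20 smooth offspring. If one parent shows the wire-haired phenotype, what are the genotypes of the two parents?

Observed offspring: 60 wire-haired, 20 smooth
The observed ratio simplifies to 3:1. Smooth (ww) offspring appear, so each parent must contribute one w allele. The parent stated to show wire-haired carries W, so it is Ww. The other parent is then either Ww or ww: Ww × ww would give a 1:1 split, whereas Ww × Ww gives 3:1 — matching the data. So both parents are heterozygous (Ww × Ww).
Parent genotypes: Ww × Ww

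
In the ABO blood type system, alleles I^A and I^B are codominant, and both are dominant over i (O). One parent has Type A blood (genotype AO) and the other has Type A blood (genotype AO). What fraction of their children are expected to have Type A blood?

Cross: AO × AO
Possible offspring genotypes: 1 AA, 2 AO, 1 OO
Blood type counts: 3 Type A, 1 Type O
Probability of Type A: 3/4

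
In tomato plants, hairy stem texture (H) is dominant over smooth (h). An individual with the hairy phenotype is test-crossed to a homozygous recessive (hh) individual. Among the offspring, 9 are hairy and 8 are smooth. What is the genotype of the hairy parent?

Test cross: ? × hh
Offspring: 9 hairy, 8 smooth — approximately 1:1.
A 1:1 ratio in a test cross indicates the unknown parent is heterozygous (Hh).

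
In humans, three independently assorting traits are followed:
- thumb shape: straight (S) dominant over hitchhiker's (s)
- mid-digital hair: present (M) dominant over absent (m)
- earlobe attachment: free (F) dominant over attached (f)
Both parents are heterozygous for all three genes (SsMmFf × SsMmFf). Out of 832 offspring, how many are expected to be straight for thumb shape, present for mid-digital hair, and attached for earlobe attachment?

Trihybrid cross: SsMmFf × SsMmFf
Each trait segregates independently with a 3:1 phenotypic ratio, so each gene contributes 3/4 (dominant) or 1/4 (recessive).
Target: straight (thumb shape), present (mid-digital hair), attached (earlobe attachment)
Probability = product of independent per-trait probabilities
= 3/4 × 3/4 × 1/4 = 9/64
Expected count = 9/64 × 832 = 117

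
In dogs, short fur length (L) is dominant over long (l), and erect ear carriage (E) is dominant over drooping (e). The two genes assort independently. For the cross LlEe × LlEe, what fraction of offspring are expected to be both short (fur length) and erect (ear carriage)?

Dihybrid cross LlEe × LlEe — consider each gene separately:
fur length: Ll × Ll → 1 LL, 2 Ll, 1 ll → 3 L_ : 1 ll (out of 4)
ear carriage: Ee × Ee → 1 EE, 2 Ee, 1 ee → 3 E_ : 1 ee (out of 4)
Looking for: short (L_) and erect (E_)
P(short) = 3/4, P(erect) = 3/4
P(both) = 3/4 × 3/4 = 9/16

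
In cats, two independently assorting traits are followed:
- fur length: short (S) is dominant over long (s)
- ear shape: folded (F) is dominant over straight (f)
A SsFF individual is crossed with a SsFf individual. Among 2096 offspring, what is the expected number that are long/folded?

Dihybrid cross SsFF × SsFf — consider each gene separately:
fur length: Ss × Ss → 1 SS, 2 Ss, 1 ss → 3 S_ : 1 ss (out of 4)
ear shape: FF × Ff → 2 FF, 2 Ff → 4 F_ (out of 4)
Combine (counts out of 4 × 4 = 16): short/folded (S_F_) = 3×4 = 12; long/folded (ssF_) = 1×4 = 4
Phenotype counts (out of 16): 12 short/folded, 4 long/folded
long/folded: 4 out of 16 → fraction 1/4
Expected count = 1/4 × 2096 = 524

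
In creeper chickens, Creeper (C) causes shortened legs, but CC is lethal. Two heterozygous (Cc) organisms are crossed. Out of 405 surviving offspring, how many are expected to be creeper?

Cross: Cc × Cc
Punnett square offspring (before lethality): 1 CC, 2 Cc, 1 cc
The CC genotype is lethal (embryos die); surviving offspring: 2 Cc, 1 cc
creeper: 2 out of 3 → fraction 2/3
Expected count = 2/3 × 405 = 270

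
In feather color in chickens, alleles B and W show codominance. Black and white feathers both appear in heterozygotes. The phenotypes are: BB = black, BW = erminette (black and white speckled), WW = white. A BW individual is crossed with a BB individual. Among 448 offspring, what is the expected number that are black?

Punnett square for BW × BB:
Offspring genotypes: 2 BB, 2 BW
Phenotype counts: 2 black, 2 erminette (black and white speckled)
black: 2 out of 4 → fraction 1/2
Expected count = 1/2 × 448 = 224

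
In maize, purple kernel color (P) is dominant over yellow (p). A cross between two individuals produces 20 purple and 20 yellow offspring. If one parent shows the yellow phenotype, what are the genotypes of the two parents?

Observed offspring: 20 purple, 20 yellow
The observed ratio simplifies to 1:1. One parent shows yellow, so its genotype must be pp. A 1:1 offspring split requires the other parent to be heterozygous (Pp).
Parent genotypes: pp × Pp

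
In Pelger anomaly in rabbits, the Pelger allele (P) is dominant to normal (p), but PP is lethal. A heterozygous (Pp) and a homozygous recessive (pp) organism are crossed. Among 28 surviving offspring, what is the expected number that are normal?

Cross: Pp × pp
Punnett square offspring (before lethality): 2 Pp, 2 pp
No PP offspring are produced in this cross.
normal: 2 out of 4 → fraction 1/2
Expected count = 1/2 × 28 = 14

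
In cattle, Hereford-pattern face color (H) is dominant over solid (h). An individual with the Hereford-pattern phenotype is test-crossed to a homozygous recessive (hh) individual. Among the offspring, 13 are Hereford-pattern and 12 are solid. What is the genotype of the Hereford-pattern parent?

Test cross: ? × hh
Offspring: 13 Hereford-pattern, 12 solid — approximately 1:1.
A 1:1 ratio in a test cross indicates the unknown parent is heterozygous (Hh).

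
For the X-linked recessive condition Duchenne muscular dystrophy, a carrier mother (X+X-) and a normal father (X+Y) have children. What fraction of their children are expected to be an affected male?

Cross: X+X- × X+Y
Offspring: 1 X+X+, 1 X+Y, 1 X+X-, 1 X-Y
Probability of an affected male: 1/4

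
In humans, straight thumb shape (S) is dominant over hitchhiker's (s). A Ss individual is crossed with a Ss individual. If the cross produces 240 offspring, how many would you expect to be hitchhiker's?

Punnett square for Ss × Ss:
Offspring genotypes: 1 SS, 2 Ss, 1 ss
straight: 3, hitchhiker's: 1
hitchhiker's: 1 out of 4 → fraction 1/4
Expected count = 1/4 × 240 = 60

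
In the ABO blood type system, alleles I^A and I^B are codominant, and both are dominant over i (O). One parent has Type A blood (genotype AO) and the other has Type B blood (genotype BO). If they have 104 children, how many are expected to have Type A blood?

Cross: AO × BO
Possible offspring genotypes: 1 AB, 1 AO, 1 BO, 1 OO
Blood type counts: 1 Type AB, 1 Type A, 1 Type B, 1 Type O
Probability of Type A: 1/4
Expected count = 1/4 × 104 = 26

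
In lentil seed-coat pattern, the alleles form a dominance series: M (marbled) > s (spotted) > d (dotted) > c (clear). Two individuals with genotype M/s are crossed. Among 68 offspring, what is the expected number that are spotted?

Cross: M/s × M/s
Allele dominance: M > s > d > c
Offspring genotypes: 1 M/M, 2 M/s, 1 s/s
Phenotype counts: 3 marbled, 1 spotted
spotted: 1 out of 4 → fraction 1/4
Expected count = 1/4 × 68 = 17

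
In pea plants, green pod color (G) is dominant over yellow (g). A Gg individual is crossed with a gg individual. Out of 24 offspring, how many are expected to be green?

Punnett square for Gg × gg:
Offspring genotypes: 2 Gg, 2 gg
green: 2, yellow: 2
green: 2 out of 4 → fraction 1/2
Expected count = 1/2 × 24 = 12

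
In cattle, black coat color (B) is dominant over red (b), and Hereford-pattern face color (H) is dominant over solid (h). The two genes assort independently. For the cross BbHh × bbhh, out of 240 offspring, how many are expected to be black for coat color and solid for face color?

Dihybrid cross BbHh × bbhh — consider each gene separately:
coat color: Bb × bb → 2 Bb, 2 bb → 2 B_ : 2 bb (out of 4)
face color: Hh × hh → 2 Hh, 2 hh → 2 H_ : 2 hh (out of 4)
Looking for: black (B_) and solid (hh)
P(black) = 2/4, P(solid) = 2/4
P(both) = 2/4 × 2/4 = 4/16 = 1/4
Expected count = 1/4 × 240 = 60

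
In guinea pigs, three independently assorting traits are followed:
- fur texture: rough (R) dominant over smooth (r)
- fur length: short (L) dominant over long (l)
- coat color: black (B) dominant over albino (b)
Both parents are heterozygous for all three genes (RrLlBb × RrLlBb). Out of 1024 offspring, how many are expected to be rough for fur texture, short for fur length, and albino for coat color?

Trihybrid cross: RrLlBb × RrLlBb
Each trait segregates independently with a 3:1 phenotypic ratio, so each gene contributes 3/4 (dominant) or 1/4 (recessive).
Target: rough (fur texture), short (fur length), albino (coat color)
Probability = product of independent per-trait probabilities
= 3/4 × 3/4 × 1/4 = 9/64
Expected count = 9/64 × 1024 = 144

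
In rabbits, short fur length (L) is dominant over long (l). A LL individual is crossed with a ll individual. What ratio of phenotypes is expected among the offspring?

Punnett square for LL × ll:
Offspring genotypes: 4 Ll
short: 4, long: 0
Ratio: all short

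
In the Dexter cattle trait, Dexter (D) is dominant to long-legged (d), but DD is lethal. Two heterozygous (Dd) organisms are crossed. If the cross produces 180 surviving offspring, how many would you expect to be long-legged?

Cross: Dd × Dd
Punnett square offspring (before lethality): 1 DD, 2 Dd, 1 dd
The DD genotype is lethal (embryos die); surviving offspring: 2 Dd, 1 dd
long-legged: 1 out of 3 → fraction 1/3
Expected count = 1/3 × 180 = 60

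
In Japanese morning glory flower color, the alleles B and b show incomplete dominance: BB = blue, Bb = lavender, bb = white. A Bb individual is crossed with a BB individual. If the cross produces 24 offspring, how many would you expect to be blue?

Punnett square for Bb × BB:
Offspring genotypes: 2 BB, 2 Bb
Phenotype counts: 2 blue, 2 lavender
blue: 2 out of 4 → fraction 1/2
Expected count = 1/2 × 24 = 12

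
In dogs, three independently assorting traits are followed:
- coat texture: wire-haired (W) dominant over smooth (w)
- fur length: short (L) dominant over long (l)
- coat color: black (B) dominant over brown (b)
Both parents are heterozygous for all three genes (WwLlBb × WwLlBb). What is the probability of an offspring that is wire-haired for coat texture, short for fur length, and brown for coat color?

Trihybrid cross: WwLlBb × WwLlBb
Each trait segregates independently with a 3:1 phenotypic ratio, so each gene contributes 3/4 (dominant) or 1/4 (recessive).
Target: wire-haired (coat texture), short (fur length), brown (coat color)
Probability = product of independent per-trait probabilities
= 3/4 × 3/4 × 1/4 = 9/64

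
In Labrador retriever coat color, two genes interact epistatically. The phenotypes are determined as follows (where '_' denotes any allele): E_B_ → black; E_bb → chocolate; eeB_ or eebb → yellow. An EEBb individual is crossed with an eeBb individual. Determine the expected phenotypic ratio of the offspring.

Cross: EEBb × eeBb — consider each gene separately:
E gene: EE × ee → 4 Ee → 4 E_ (out of 4)
B gene: Bb × Bb → 1 BB, 2 Bb, 1 bb → 3 B_ : 1 bb (out of 4)
Genotype classes (out of 4 × 4 = 16): E_B_ = 4×3 = 12; E_bb = 4×1 = 4
Apply the phenotype rules: E_B_ (12) → black; E_bb (4) → chocolate
Phenotype counts (out of 16): 12 black, 4 chocolate
Ratio: 3 black : 1 chocolate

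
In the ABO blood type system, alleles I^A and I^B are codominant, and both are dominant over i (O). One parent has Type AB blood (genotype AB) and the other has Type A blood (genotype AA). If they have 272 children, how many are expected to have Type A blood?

Cross: AB × AA
Possible offspring genotypes: 2 AA, 2 AB
Blood type counts: 2 Type A, 2 Type AB
Probability of Type A: 2/4 = 1/2
Expected count = 1/2 × 272 = 136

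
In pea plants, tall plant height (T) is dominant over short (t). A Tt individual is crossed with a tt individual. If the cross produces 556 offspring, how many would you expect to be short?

Punnett square for Tt × tt:
Offspring genotypes: 2 Tt, 2 tt
tall: 2, short: 2
short: 2 out of 4 → fraction 1/2
Expected count = 1/2 × 556 = 278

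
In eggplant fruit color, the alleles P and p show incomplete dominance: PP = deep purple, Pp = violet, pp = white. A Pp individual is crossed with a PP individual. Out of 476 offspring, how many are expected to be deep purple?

Punnett square for Pp × PP:
Offspring genotypes: 2 PP, 2 Pp
Phenotype counts: 2 deep purple, 2 violet
deep purple: 2 out of 4 → fraction 1/2
Expected count = 1/2 × 476 = 238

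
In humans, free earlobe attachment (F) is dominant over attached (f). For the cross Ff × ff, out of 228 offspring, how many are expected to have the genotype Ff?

Punnett square for Ff × ff:
Offspring genotypes: 2 Ff, 2 ff
Total offspring: 4
Count with target: 2
Probability: 2/4 = 1/2
Expected count = 1/2 × 228 = 114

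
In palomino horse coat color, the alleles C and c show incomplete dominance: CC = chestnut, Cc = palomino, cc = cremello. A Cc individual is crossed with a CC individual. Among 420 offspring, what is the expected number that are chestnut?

Punnett square for Cc × CC:
Offspring genotypes: 2 CC, 2 Cc
Phenotype counts: 2 chestnut, 2 palomino
chestnut: 2 out of 4 → fraction 1/2
Expected count = 1/2 × 420 = 210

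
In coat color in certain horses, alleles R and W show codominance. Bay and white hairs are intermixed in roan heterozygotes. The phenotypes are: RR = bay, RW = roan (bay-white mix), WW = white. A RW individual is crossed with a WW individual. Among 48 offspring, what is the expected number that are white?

Punnett square for RW × WW:
Offspring genotypes: 2 RW, 2 WW
Phenotype counts: 2 roan (bay-white mix), 2 white
white: 2 out of 4 → fraction 1/2
Expected count = 1/2 × 48 = 24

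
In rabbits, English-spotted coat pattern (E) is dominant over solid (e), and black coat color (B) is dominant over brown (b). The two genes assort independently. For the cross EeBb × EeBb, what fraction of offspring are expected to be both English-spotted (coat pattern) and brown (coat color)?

Dihybrid cross EeBb × EeBb — consider each gene separately:
coat pattern: Ee × Ee → 1 EE, 2 Ee, 1 ee → 3 E_ : 1 ee (out of 4)
coat color: Bb × Bb → 1 BB, 2 Bb, 1 bb → 3 B_ : 1 bb (out of 4)
Looking for: English-spotted (E_) and brown (bb)
P(English-spotted) = 3/4, P(brown) = 1/4
P(both) = 3/4 × 1/4 = 3/16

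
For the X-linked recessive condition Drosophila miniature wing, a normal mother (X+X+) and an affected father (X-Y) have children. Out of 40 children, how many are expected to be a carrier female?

Cross: X+X+ × X-Y
Offspring: 2 X+X-, 2 X+Y
Probability of a carrier female: 2/4 = 1/2
Expected count = 1/2 × 40 = 20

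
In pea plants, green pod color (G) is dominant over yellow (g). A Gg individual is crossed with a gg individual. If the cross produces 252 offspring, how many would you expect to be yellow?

Punnett square for Gg × gg:
Offspring genotypes: 2 Gg, 2 gg
green: 2, yellow: 2
yellow: 2 out of 4 → fraction 1/2
Expected count = 1/2 × 252 = 126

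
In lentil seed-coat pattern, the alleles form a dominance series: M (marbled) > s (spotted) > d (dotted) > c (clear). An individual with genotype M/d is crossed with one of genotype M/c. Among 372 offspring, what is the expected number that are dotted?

Cross: M/d × M/c
Allele dominance: M > s > d > c
Offspring genotypes: 1 M/M, 1 M/c, 1 M/d, 1 d/c
Phenotype counts: 3 marbled, 1 dotted
dotted: 1 out of 4 → fraction 1/4
Expected count = 1/4 × 372 = 93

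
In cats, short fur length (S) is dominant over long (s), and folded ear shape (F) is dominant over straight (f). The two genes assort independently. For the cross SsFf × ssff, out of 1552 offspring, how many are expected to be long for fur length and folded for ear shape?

Dihybrid cross SsFf × ssff — consider each gene separately:
fur length: Ss × ss → 2 Ss, 2 ss → 2 S_ : 2 ss (out of 4)
ear shape: Ff × ff → 2 Ff, 2 ff → 2 F_ : 2 ff (out of 4)
Looking for: long (ss) and folded (F_)
P(long) = 2/4, P(folded) = 2/4
P(both) = 2/4 × 2/4 = 4/16 = 1/4
Expected count = 1/4 × 1552 = 388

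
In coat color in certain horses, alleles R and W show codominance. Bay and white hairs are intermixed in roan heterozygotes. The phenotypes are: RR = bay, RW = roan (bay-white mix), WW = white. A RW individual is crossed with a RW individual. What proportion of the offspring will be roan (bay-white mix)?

Punnett square for RW × RW:
Offspring genotypes: 1 RR, 2 RW, 1 WW
Phenotype counts: 1 bay, 2 roan (bay-white mix), 1 white
roan (bay-white mix): 2 out of 4
Probability: 2/4 = 1/2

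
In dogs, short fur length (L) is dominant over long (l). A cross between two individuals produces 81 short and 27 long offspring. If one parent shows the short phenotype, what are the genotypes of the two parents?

Observed offspring: 81 short, 27 long
The observed ratio simplifies to 3:1. Long (ll) offspring appear, so each parent must contribute one l allele. The parent stated to show short carries L, so it is Ll. The other parent is then either Ll or ll: Ll × ll would give a 1:1 split, whereas Ll × Ll gives 3:1 — matching the data. So both parents are heterozygous (Ll × Ll).
Parent genotypes: Ll × Ll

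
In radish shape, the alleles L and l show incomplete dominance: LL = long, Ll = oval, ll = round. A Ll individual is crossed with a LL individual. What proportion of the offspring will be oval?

Punnett square for Ll × LL:
Offspring genotypes: 2 LL, 2 Ll
Phenotype counts: 2 long, 2 oval
oval: 2 out of 4
Probability: 2/4 = 1/2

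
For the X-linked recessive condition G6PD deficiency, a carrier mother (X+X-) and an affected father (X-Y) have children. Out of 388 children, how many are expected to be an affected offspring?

Cross: X+X- × X-Y
Offspring: 1 X+X-, 1 X+Y, 1 X-X-, 1 X-Y
Probability of an affected offspring: 2/4 = 1/2
Expected count = 1/2 × 388 = 194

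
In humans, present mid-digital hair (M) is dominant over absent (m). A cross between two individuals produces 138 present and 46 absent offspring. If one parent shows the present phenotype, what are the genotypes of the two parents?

Observed offspring: 138 present, 46 absent
The observed ratio simplifies to 3:1. Absent (mm) offspring appear, so each parent must contribute one m allele. The parent stated to show present carries M, so it is Mm. The other parent is then either Mm or mm: Mm × mm would give a 1:1 split, whereas Mm × Mm gives 3:1 — matching the data. So both parents are heterozygous (Mm × Mm).
Parent genotypes: Mm × Mm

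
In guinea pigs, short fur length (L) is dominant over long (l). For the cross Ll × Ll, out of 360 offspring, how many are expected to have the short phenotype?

Punnett square for Ll × Ll:
Offspring genotypes: 1 LL, 2 Ll, 1 ll
Total offspring: 4
Count with target: 3
Probability: 3/4
Expected count = 3/4 × 360 = 270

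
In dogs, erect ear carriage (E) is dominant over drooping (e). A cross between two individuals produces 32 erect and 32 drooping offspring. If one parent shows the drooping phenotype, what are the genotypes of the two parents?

Observed offspring: 32 erect, 32 drooping
The observed ratio simplifies to 1:1. One parent shows drooping, so its genotype must be ee. A 1:1 offspring split requires the other parent to be heterozygous (Ee).
Parent genotypes: ee × Ee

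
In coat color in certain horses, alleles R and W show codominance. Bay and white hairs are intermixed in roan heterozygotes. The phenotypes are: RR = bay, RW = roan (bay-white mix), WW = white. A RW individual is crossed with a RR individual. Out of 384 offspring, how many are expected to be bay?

Punnett square for RW × RR:
Offspring genotypes: 2 RR, 2 RW
Phenotype counts: 2 bay, 2 roan (bay-white mix)
bay: 2 out of 4 → fraction 1/2
Expected count = 1/2 × 384 = 192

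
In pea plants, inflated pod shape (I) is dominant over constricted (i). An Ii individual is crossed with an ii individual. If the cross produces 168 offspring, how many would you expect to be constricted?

Punnett square for Ii × ii:
Offspring genotypes: 2 Ii, 2 ii
inflated: 2, constricted: 2
constricted: 2 out of 4 → fraction 1/2
Expected count = 1/2 × 168 = 84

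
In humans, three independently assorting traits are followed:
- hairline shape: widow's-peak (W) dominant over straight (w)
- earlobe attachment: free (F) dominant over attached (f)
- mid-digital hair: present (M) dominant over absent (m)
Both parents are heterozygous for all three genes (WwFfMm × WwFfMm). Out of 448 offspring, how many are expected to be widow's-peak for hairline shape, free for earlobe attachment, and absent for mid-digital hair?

Trihybrid cross: WwFfMm × WwFfMm
Each trait segregates independently with a 3:1 phenotypic ratio, so each gene contributes 3/4 (dominant) or 1/4 (recessive).
Target: widow's-peak (hairline shape), free (earlobe attachment), absent (mid-digital hair)
Probability = product of independent per-trait probabilities
= 3/4 × 3/4 × 1/4 = 9/64
Expected count = 9/64 × 448 = 63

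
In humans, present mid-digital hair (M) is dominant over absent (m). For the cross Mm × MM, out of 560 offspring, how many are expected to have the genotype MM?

Punnett square for Mm × MM:
Offspring genotypes: 2 MM, 2 Mm
Total offspring: 4
Count with target: 2
Probability: 2/4 = 1/2
Expected count = 1/2 × 560 = 280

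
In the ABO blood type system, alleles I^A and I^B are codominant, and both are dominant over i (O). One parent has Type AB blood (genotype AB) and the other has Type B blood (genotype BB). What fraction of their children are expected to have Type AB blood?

Cross: AB × BB
Possible offspring genotypes: 2 AB, 2 BB
Blood type counts: 2 Type AB, 2 Type B
Probability of Type AB: 2/4 = 1/2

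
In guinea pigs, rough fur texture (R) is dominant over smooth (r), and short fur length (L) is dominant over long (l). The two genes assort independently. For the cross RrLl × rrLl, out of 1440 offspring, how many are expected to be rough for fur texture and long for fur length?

Dihybrid cross RrLl × rrLl — consider each gene separately:
fur texture: Rr × rr → 2 Rr, 2 rr → 2 R_ : 2 rr (out of 4)
fur length: Ll × Ll → 1 LL, 2 Ll, 1 ll → 3 L_ : 1 ll (out of 4)
Looking for: rough (R_) and long (ll)
P(rough) = 2/4, P(long) = 1/4
P(both) = 2/4 × 1/4 = 2/16 = 1/8
Expected count = 1/8 × 1440 = 180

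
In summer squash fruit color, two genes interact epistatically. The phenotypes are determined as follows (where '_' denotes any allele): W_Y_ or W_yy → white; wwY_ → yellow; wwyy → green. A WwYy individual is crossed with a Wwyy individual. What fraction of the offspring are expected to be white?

Cross: WwYy × Wwyy — consider each gene separately:
W gene: Ww × Ww → 1 WW, 2 Ww, 1 ww → 3 W_ : 1 ww (out of 4)
Y gene: Yy × yy → 2 Yy, 2 yy → 2 Y_ : 2 yy (out of 4)
Genotype classes (out of 4 × 4 = 16): W_Y_ = 3×2 = 6; W_yy = 3×2 = 6; wwY_ = 1×2 = 2; wwyy = 1×2 = 2
Apply the phenotype rules: W_Y_ (6) + W_yy (6) → white; wwY_ (2) → yellow; wwyy (2) → green
Phenotype counts (out of 16): 12 white, 2 yellow, 2 green
white: 12 out of 16
Probability: 12/16 = 3/4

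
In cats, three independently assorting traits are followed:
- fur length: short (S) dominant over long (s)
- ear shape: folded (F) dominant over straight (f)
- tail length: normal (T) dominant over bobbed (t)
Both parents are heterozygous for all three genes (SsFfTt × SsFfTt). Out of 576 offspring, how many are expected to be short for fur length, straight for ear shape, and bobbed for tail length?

Trihybrid cross: SsFfTt × SsFfTt
Each trait segregates independently with a 3:1 phenotypic ratio, so each gene contributes 3/4 (dominant) or 1/4 (recessive).
Target: short (fur length), straight (ear shape), bobbed (tail length)
Probability = product of independent per-trait probabilities
= 3/4 × 1/4 × 1/4 = 3/64
Expected count = 3/64 × 576 = 27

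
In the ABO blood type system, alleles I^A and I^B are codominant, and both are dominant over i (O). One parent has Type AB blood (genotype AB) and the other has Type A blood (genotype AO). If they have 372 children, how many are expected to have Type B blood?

Cross: AB × AO
Possible offspring genotypes: 1 AA, 1 AO, 1 AB, 1 BO
Blood type counts: 2 Type A, 1 Type AB, 1 Type B
Probability of Type B: 1/4
Expected count = 1/4 × 372 = 93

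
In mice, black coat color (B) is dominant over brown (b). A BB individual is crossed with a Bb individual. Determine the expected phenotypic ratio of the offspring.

Punnett square for BB × Bb:
Offspring genotypes: 2 BB, 2 Bb
black: 4, brown: 0
Ratio: all black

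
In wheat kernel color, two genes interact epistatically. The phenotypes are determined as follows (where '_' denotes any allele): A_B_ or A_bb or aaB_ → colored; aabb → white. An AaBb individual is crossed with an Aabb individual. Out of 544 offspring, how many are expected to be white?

Cross: AaBb × Aabb — consider each gene separately:
A gene: Aa × Aa → 1 AA, 2 Aa, 1 aa → 3 A_ : 1 aa (out of 4)
B gene: Bb × bb → 2 Bb, 2 bb → 2 B_ : 2 bb (out of 4)
Genotype classes (out of 4 × 4 = 16): A_B_ = 3×2 = 6; A_bb = 3×2 = 6; aaB_ = 1×2 = 2; aabb = 1×2 = 2
Apply the phenotype rules: A_B_ (6) + A_bb (6) + aaB_ (2) → colored; aabb (2) → white
Phenotype counts (out of 16): 14 colored, 2 white
white: 2 out of 16 → fraction 1/8
Expected count = 1/8 × 544 = 68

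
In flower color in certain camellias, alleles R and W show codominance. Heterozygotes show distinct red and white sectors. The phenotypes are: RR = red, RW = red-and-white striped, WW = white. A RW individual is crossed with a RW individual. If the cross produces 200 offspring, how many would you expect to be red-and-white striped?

Punnett square for RW × RW:
Offspring genotypes: 1 RR, 2 RW, 1 WW
Phenotype counts: 1 red, 2 red-and-white striped, 1 white
red-and-white striped: 2 out of 4 → fraction 1/2
Expected count = 1/2 × 200 = 100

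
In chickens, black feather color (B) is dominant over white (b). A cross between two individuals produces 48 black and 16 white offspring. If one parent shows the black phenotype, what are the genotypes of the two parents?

Observed offspring: 48 black, 16 white
The observed ratio simplifies to 3:1. White (bb) offspring appear, so each parent must contribute one b allele. The parent stated to show black carries B, so it is Bb. The other parent is then either Bb or bb: Bb × bb would give a 1:1 split, whereas Bb × Bb gives 3:1 — matching the data. So both parents are heterozygous (Bb × Bb).
Parent genotypes: Bb × Bb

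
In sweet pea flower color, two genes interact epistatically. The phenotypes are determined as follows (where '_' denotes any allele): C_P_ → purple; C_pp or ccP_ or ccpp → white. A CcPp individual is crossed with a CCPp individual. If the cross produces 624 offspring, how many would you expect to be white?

Cross: CcPp × CCPp — consider each gene separately:
C gene: Cc × CC → 2 CC, 2 Cc → 4 C_ (out of 4)
P gene: Pp × Pp → 1 PP, 2 Pp, 1 pp → 3 P_ : 1 pp (out of 4)
Genotype classes (out of 4 × 4 = 16): C_P_ = 4×3 = 12; C_pp = 4×1 = 4
Apply the phenotype rules: C_P_ (12) → purple; C_pp (4) → white
Phenotype counts (out of 16): 12 purple, 4 white
white: 4 out of 16 → fraction 1/4
Expected count = 1/4 × 624 = 156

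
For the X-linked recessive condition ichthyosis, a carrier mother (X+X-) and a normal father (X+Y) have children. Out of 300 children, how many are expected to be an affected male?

Cross: X+X- × X+Y
Offspring: 1 X+X+, 1 X+Y, 1 X+X-, 1 X-Y
Probability of an affected male: 1/4
Expected count = 1/4 × 300 = 75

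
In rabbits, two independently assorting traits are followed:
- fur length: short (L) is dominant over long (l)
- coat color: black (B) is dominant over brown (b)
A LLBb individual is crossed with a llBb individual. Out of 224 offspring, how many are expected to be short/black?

Dihybrid cross LLBb × llBb — consider each gene separately:
fur length: LL × ll → 4 Ll → 4 L_ (out of 4)
coat color: Bb × Bb → 1 BB, 2 Bb, 1 bb → 3 B_ : 1 bb (out of 4)
Combine (counts out of 4 × 4 = 16): short/black (L_B_) = 4×3 = 12; short/brown (L_bb) = 4×1 = 4
Phenotype counts (out of 16): 12 short/black, 4 short/brown
short/black: 12 out of 16 → fraction 3/4
Expected count = 3/4 × 224 = 168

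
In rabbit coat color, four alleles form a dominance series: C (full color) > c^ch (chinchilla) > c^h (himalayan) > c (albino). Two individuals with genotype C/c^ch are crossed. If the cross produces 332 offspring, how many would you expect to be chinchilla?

Cross: C/c^ch × C/c^ch
Allele dominance: C > c^ch > c^h > c
Offspring genotypes: 1 C/C, 2 C/c^ch, 1 c^ch/c^ch
Phenotype counts: 3 full color, 1 chinchilla
chinchilla: 1 out of 4 → fraction 1/4
Expected count = 1/4 × 332 = 83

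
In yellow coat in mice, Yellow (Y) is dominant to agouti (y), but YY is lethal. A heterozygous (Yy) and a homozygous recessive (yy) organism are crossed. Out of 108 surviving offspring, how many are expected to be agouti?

Cross: Yy × yy
Punnett square offspring (before lethality): 2 Yy, 2 yy
No YY offspring are produced in this cross.
agouti: 2 out of 4 → fraction 1/2
Expected count = 1/2 × 108 = 54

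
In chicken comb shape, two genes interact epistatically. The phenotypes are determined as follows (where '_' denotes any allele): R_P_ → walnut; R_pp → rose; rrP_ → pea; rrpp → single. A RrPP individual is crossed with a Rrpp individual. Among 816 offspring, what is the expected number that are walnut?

Cross: RrPP × Rrpp — consider each gene separately:
R gene: Rr × Rr → 1 RR, 2 Rr, 1 rr → 3 R_ : 1 rr (out of 4)
P gene: PP × pp → 4 Pp → 4 P_ (out of 4)
Genotype classes (out of 4 × 4 = 16): R_P_ = 3×4 = 12; rrP_ = 1×4 = 4
Apply the phenotype rules: R_P_ (12) → walnut; rrP_ (4) → pea
Phenotype counts (out of 16): 12 walnut, 4 pea
walnut: 12 out of 16 → fraction 3/4
Expected count = 3/4 × 816 = 612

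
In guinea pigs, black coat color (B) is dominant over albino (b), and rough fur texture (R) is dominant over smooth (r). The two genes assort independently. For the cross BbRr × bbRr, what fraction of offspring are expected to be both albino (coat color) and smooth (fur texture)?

Dihybrid cross BbRr × bbRr — consider each gene separately:
coat color: Bb × bb → 2 Bb, 2 bb → 2 B_ : 2 bb (out of 4)
fur texture: Rr × Rr → 1 RR, 2 Rr, 1 rr → 3 R_ : 1 rr (out of 4)
Looking for: albino (bb) and smooth (rr)
P(albino) = 2/4, P(smooth) = 1/4
P(both) = 2/4 × 1/4 = 2/16 = 1/8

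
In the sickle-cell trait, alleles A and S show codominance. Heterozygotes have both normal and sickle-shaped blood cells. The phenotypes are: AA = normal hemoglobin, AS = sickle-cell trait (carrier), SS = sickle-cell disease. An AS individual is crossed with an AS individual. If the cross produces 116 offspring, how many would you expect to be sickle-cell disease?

Punnett square for AS × AS:
Offspring genotypes: 1 AA, 2 AS, 1 SS
Phenotype counts: 1 normal hemoglobin, 2 sickle-cell trait (carrier), 1 sickle-cell disease
sickle-cell disease: 1 out of 4 → fraction 1/4
Expected count = 1/4 × 116 = 29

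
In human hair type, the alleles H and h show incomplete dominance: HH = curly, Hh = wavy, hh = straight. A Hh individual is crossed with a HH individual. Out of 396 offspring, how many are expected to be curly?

Punnett square for Hh × HH:
Offspring genotypes: 2 HH, 2 Hh
Phenotype counts: 2 curly, 2 wavy
curly: 2 out of 4 → fraction 1/2
Expected count = 1/2 × 396 = 198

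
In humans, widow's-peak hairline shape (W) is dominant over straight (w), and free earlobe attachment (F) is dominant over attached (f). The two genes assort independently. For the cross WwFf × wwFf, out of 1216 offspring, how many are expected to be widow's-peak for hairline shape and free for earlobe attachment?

Dihybrid cross WwFf × wwFf — consider each gene separately:
hairline shape: Ww × ww → 2 Ww, 2 ww → 2 W_ : 2 ww (out of 4)
earlobe attachment: Ff × Ff → 1 FF, 2 Ff, 1 ff → 3 F_ : 1 ff (out of 4)
Looking for: widow's-peak (W_) and free (F_)
P(widow's-peak) = 2/4, P(free) = 3/4
P(both) = 2/4 × 3/4 = 6/16 = 3/8
Expected count = 3/8 × 1216 = 456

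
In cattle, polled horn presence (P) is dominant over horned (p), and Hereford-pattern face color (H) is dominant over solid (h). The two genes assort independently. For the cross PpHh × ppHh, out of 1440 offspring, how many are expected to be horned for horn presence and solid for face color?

Dihybrid cross PpHh × ppHh — consider each gene separately:
horn presence: Pp × pp → 2 Pp, 2 pp → 2 P_ : 2 pp (out of 4)
face color: Hh × Hh → 1 HH, 2 Hh, 1 hh → 3 H_ : 1 hh (out of 4)
Looking for: horned (pp) and solid (hh)
P(horned) = 2/4, P(solid) = 1/4
P(both) = 2/4 × 1/4 = 2/16 = 1/8
Expected count = 1/8 × 1440 = 180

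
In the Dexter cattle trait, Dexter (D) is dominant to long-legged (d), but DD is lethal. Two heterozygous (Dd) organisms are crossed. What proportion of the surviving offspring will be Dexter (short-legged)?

Cross: Dd × Dd
Punnett square offspring (before lethality): 1 DD, 2 Dd, 1 dd
The DD genotype is lethal (embryos die); surviving offspring: 2 Dd, 1 dd
Dexter (short-legged): 2 out of 3
Probability: 2/3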